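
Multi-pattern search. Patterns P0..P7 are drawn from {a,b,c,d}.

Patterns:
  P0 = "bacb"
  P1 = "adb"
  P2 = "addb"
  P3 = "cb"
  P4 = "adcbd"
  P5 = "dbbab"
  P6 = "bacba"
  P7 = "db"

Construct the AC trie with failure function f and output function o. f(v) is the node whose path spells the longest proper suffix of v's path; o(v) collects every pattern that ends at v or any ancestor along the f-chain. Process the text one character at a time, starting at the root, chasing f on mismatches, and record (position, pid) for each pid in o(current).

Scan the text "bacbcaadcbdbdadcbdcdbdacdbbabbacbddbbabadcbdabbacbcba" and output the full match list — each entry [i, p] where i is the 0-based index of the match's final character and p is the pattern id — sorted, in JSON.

Construct AC machine:
Trie nodes:
  0='ε' goto a→5 b→1 c→10 d→15
  1='b' goto a→2
  2='ba' goto c→3
  3='bac' goto b→4
  4='bacb' goto a→20  [P0 ends]
  5='a' goto d→6
  6='ad' goto b→7 c→12 d→8
  7='adb' goto ·  [P1 ends]
  8='add' goto b→9
  9='addb' goto ·  [P2 ends]
  10='c' goto b→11
  11='cb' goto ·  [P3 ends]
  12='adc' goto b→13
  13='adcb' goto d→14
  14='adcbd' goto ·  [P4 ends]
  15='d' goto b→16
  16='db' goto b→17  [P7 ends]
  17='dbb' goto a→18
  18='dbba' goto b→19
  19='dbbab' goto ·  [P5 ends]
  20='bacba' goto ·  [P6 ends]

BFS fail/out derivation:
  n1('b'): parent n0 fail=0; on 'b' 0 → fail=0;  out ∅∪∅=∅
  n5('a'): parent n0 fail=0; on 'a' 0 → fail=0;  out ∅∪∅=∅
  n10('c'): parent n0 fail=0; on 'c' 0 → fail=0;  out ∅∪∅=∅
  n15('d'): parent n0 fail=0; on 'd' 0 → fail=0;  out ∅∪∅=∅
  n2('ba'): parent n1 fail=0; on 'a' 0 → fail=5;  out ∅∪∅=∅
  n6('ad'): parent n5 fail=0; on 'd' 0 → fail=15;  out ∅∪∅=∅
  n11('cb'): parent n10 fail=0; on 'b' 0 → fail=1;  out {3}∪∅={3}
  n16('db'): parent n15 fail=0; on 'b' 0 → fail=1;  out {7}∪∅={7}
  n3('bac'): parent n2 fail=5; on 'c' 5→0 → fail=10;  out ∅∪∅=∅
  n7('adb'): parent n6 fail=15; on 'b' 15 → fail=16;  out {1}∪{7}={1,7}
  n8('add'): parent n6 fail=15; on 'd' 15→0 → fail=15;  out ∅∪∅=∅
  n12('adc'): parent n6 fail=15; on 'c' 15→0 → fail=10;  out ∅∪∅=∅
  n17('dbb'): parent n16 fail=1; on 'b' 1→0 → fail=1;  out ∅∪∅=∅
  n4('bacb'): parent n3 fail=10; on 'b' 10 → fail=11;  out {0}∪{3}={0,3}
  n9('addb'): parent n8 fail=15; on 'b' 15 → fail=16;  out {2}∪{7}={2,7}
  n13('adcb'): parent n12 fail=10; on 'b' 10 → fail=11;  out ∅∪{3}={3}
  n18('dbba'): parent n17 fail=1; on 'a' 1 → fail=2;  out ∅∪∅=∅
  n14('adcbd'): parent n13 fail=11; on 'd' 11→1→0 → fail=15;  out {4}∪∅={4}
  n19('dbbab'): parent n18 fail=2; on 'b' 2→5→0 → fail=1;  out {5}∪∅={5}
  n20('bacba'): parent n4 fail=11; on 'a' 11→1 → fail=2;  out {6}∪∅={6}

Text stream:
i=0 'b': node 0→1
i=1 'a': node 1→2
i=2 'c': node 2→3
i=3 'b': node 3→4  emit P0@[0:3],P3@[2:3]
i=4 'c': node 4→10 (fail-walked)
i=5 'a': node 10→5 (fail-walked)
i=6 'a': node 5→5 (fail-walked)
i=7 'd': node 5→6
i=8 'c': node 6→12
i=9 'b': node 12→13  emit P3@[8:9]
i=10 'd': node 13→14  emit P4@[6:10]
i=11 'b': node 14→16 (fail-walked)  emit P7@[10:11]
i=12 'd': node 16→15 (fail-walked)
i=13 'a': node 15→5 (fail-walked)
i=14 'd': node 5→6
i=15 'c': node 6→12
i=16 'b': node 12→13  emit P3@[15:16]
i=17 'd': node 13→14  emit P4@[13:17]
i=18 'c': node 14→10 (fail-walked)
i=19 'd': node 10→15 (fail-walked)
i=20 'b': node 15→16  emit P7@[19:20]
i=21 'd': node 16→15 (fail-walked)
i=22 'a': node 15→5 (fail-walked)
i=23 'c': node 5→10 (fail-walked)
i=24 'd': node 10→15 (fail-walked)
i=25 'b': node 15→16  emit P7@[24:25]
i=26 'b': node 16→17
i=27 'a': node 17→18
i=28 'b': node 18→19  emit P5@[24:28]
i=29 'b': node 19→1 (fail-walked)
i=30 'a': node 1→2
i=31 'c': node 2→3
i=32 'b': node 3→4  emit P0@[29:32],P3@[31:32]
i=33 'd': node 4→15 (fail-walked)
i=34 'd': node 15→15 (fail-walked)
i=35 'b': node 15→16  emit P7@[34:35]
i=36 'b': node 16→17
i=37 'a': node 17→18
i=38 'b': node 18→19  emit P5@[34:38]
i=39 'a': node 19→2 (fail-walked)
i=40 'd': node 2→6 (fail-walked)
i=41 'c': node 6→12
i=42 'b': node 12→13  emit P3@[41:42]
i=43 'd': node 13→14  emit P4@[39:43]
i=44 'a': node 14→5 (fail-walked)
i=45 'b': node 5→1 (fail-walked)
i=46 'b': node 1→1 (fail-walked)
i=47 'a': node 1→2
i=48 'c': node 2→3
i=49 'b': node 3→4  emit P0@[46:49],P3@[48:49]
i=50 'c': node 4→10 (fail-walked)
i=51 'b': node 10→11  emit P3@[50:51]
i=52 'a': node 11→2 (fail-walked)

Result: [[3,0],[3,3],[9,3],[10,4],[11,7],[16,3],[17,4],[20,7],[25,7],[28,5],[32,0],[32,3],[35,7],[38,5],[42,3],[43,4],[49,0],[49,3],[51,3]]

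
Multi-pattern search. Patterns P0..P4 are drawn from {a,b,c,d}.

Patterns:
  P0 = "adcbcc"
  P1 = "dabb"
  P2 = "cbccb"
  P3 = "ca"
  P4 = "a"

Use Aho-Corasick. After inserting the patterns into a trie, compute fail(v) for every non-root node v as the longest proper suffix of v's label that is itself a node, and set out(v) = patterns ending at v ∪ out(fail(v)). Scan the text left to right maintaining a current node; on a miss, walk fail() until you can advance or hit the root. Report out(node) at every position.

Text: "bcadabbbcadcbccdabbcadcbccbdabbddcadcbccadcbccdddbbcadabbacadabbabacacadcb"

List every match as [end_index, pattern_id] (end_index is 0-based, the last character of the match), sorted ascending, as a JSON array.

Construct AC machine:
Trie nodes:
  n0 'ε': a→1 c→11 d→7
  n1 'a': d→2  ←P4
  n2 'ad': c→3
  n3 'adc': b→4
  n4 'adcb': c→5
  n5 'adcbc': c→6
  n6 'adcbcc': ·  ←P0
  n7 'd': a→8
  n8 'da': b→9
  n9 'dab': b→10
  n10 'dabb': ·  ←P1
  n11 'c': a→16 b→12
  n12 'cb': c→13
  n13 'cbc': c→14
  n14 'cbcc': b→15
  n15 'cbccb': ·  ←P2
  n16 'ca': ·  ←P3

Failure links (BFS by depth):
  fail(1) 'a': from fail(0)=0 chase 'a': 0 ⇒ 0;  out={4}∪out(0)={4}
  fail(7) 'd': from fail(0)=0 chase 'd': 0 ⇒ 0;  out=∅∪out(0)=∅
  fail(11) 'c': from fail(0)=0 chase 'c': 0 ⇒ 0;  out=∅∪out(0)=∅
  fail(2) 'ad': from fail(1)=0 chase 'd': 0 ⇒ 7;  out=∅∪out(7)=∅
  fail(8) 'da': from fail(7)=0 chase 'a': 0 ⇒ 1;  out=∅∪out(1)={4}
  fail(12) 'cb': from fail(11)=0 chase 'b': 0 ⇒ 0;  out=∅∪out(0)=∅
  fail(16) 'ca': from fail(11)=0 chase 'a': 0 ⇒ 1;  out={3}∪out(1)={3,4}
  fail(3) 'adc': from fail(2)=7 chase 'c': 7→0 ⇒ 11;  out=∅∪out(11)=∅
  fail(9) 'dab': from fail(8)=1 chase 'b': 1→0 ⇒ 0;  out=∅∪out(0)=∅
  fail(13) 'cbc': from fail(12)=0 chase 'c': 0 ⇒ 11;  out=∅∪out(11)=∅
  fail(4) 'adcb': from fail(3)=11 chase 'b': 11 ⇒ 12;  out=∅∪out(12)=∅
  fail(10) 'dabb': from fail(9)=0 chase 'b': 0 ⇒ 0;  out={1}∪out(0)={1}
  fail(14) 'cbcc': from fail(13)=11 chase 'c': 11→0 ⇒ 11;  out=∅∪out(11)=∅
  fail(5) 'adcbc': from fail(4)=12 chase 'c': 12 ⇒ 13;  out=∅∪out(13)=∅
  fail(15) 'cbccb': from fail(14)=11 chase 'b': 11 ⇒ 12;  out={2}∪out(12)={2}
  fail(6) 'adcbcc': from fail(5)=13 chase 'c': 13 ⇒ 14;  out={0}∪out(14)={0}

Run:
i=0 'b': node 0→0
i=1 'c': node 0→11
i=2 'a': node 11→16  emit P3@[1:2],P4@[2:2]
i=3 'd': node 16→2 (via fail)
i=4 'a': node 2→8 (via fail)  emit P4@[4:4]
i=5 'b': node 8→9
i=6 'b': node 9→10  emit P1@[3:6]
i=7 'b': node 10→0 (via fail)
i=8 'c': node 0→11
i=9 'a': node 11→16  emit P3@[8:9],P4@[9:9]
i=10 'd': node 16→2 (via fail)
i=11 'c': node 2→3
i=12 'b': node 3→4
i=13 'c': node 4→5
i=14 'c': node 5→6  emit P0@[9:14]
i=15 'd': node 6→7 (via fail)
i=16 'a': node 7→8  emit P4@[16:16]
i=17 'b': node 8→9
i=18 'b': node 9→10  emit P1@[15:18]
i=19 'c': node 10→11 (via fail)
i=20 'a': node 11→16  emit P3@[19:20],P4@[20:20]
i=21 'd': node 16→2 (via fail)
i=22 'c': node 2→3
i=23 'b': node 3→4
i=24 'c': node 4→5
i=25 'c': node 5→6  emit P0@[20:25]
i=26 'b': node 6→15 (via fail)  emit P2@[22:26]
i=27 'd': node 15→7 (via fail)
i=28 'a': node 7→8  emit P4@[28:28]
i=29 'b': node 8→9
i=30 'b': node 9→10  emit P1@[27:30]
i=31 'd': node 10→7 (via fail)
i=32 'd': node 7→7 (via fail)
i=33 'c': node 7→11 (via fail)
i=34 'a': node 11→16  emit P3@[33:34],P4@[34:34]
i=35 'd': node 16→2 (via fail)
i=36 'c': node 2→3
i=37 'b': node 3→4
i=38 'c': node 4→5
i=39 'c': node 5→6  emit P0@[34:39]
i=40 'a': node 6→16 (via fail)  emit P3@[39:40],P4@[40:40]
i=41 'd': node 16→2 (via fail)
i=42 'c': node 2→3
i=43 'b': node 3→4
i=44 'c': node 4→5
i=45 'c': node 5→6  emit P0@[40:45]
i=46 'd': node 6→7 (via fail)
i=47 'd': node 7→7 (via fail)
i=48 'd': node 7→7 (via fail)
i=49 'b': node 7→0 (via fail)
i=50 'b': node 0→0
i=51 'c': node 0→11
i=52 'a': node 11→16  emit P3@[51:52],P4@[52:52]
i=53 'd': node 16→2 (via fail)
i=54 'a': node 2→8 (via fail)  emit P4@[54:54]
i=55 'b': node 8→9
i=56 'b': node 9→10  emit P1@[53:56]
i=57 'a': node 10→1 (via fail)  emit P4@[57:57]
i=58 'c': node 1→11 (via fail)
i=59 'a': node 11→16  emit P3@[58:59],P4@[59:59]
i=60 'd': node 16→2 (via fail)
i=61 'a': node 2→8 (via fail)  emit P4@[61:61]
i=62 'b': node 8→9
i=63 'b': node 9→10  emit P1@[60:63]
i=64 'a': node 10→1 (via fail)  emit P4@[64:64]
i=65 'b': node 1→0 (via fail)
i=66 'a': node 0→1  emit P4@[66:66]
i=67 'c': node 1→11 (via fail)
i=68 'a': node 11→16  emit P3@[67:68],P4@[68:68]
i=69 'c': node 16→11 (via fail)
i=70 'a': node 11→16  emit P3@[69:70],P4@[70:70]
i=71 'd': node 16→2 (via fail)
i=72 'c': node 2→3
i=73 'b': node 3→4

Result: [[2,3],[2,4],[4,4],[6,1],[9,3],[9,4],[14,0],[16,4],[18,1],[20,3],[20,4],[25,0],[26,2],[28,4],[30,1],[34,3],[34,4],[39,0],[40,3],[40,4],[45,0],[52,3],[52,4],[54,4],[56,1],[57,4],[59,3],[59,4],[61,4],[63,1],[64,4],[66,4],[68,3],[68,4],[70,3],[70,4]]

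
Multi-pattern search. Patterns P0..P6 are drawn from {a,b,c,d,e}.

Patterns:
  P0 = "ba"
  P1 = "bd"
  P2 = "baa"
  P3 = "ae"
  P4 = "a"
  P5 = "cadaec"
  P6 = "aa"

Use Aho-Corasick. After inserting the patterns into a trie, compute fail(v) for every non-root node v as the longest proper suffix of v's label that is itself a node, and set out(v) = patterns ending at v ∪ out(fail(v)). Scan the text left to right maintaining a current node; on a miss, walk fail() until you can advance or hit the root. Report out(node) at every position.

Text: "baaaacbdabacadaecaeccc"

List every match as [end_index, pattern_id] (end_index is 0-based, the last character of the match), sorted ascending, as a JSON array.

Build:
Trie nodes:
  n0 'ε': a→5 b→1 c→7
  n1 'b': a→2 d→3
  n2 'ba': a→4  [P0 ends]
  n3 'bd': ·  [P1 ends]
  n4 'baa': ·  [P2 ends]
  n5 'a': a→13 e→6  [P4 ends]
  n6 'ae': ·  [P3 ends]
  n7 'c': a→8
  n8 'ca': d→9
  n9 'cad': a→10
  n10 'cada': e→11
  n11 'cadae': c→12
  n12 'cadaec': ·  [P5 ends]
  n13 'aa': ·  [P6 ends]

BFS fail/out derivation:
  fail(1) 'b': from fail(0)=0 chase 'b': 0 ⇒ 0;  out=∅∪out(0)=∅
  fail(5) 'a': from fail(0)=0 chase 'a': 0 ⇒ 0;  out={4}∪out(0)={4}
  fail(7) 'c': from fail(0)=0 chase 'c': 0 ⇒ 0;  out=∅∪out(0)=∅
  fail(2) 'ba': from fail(1)=0 chase 'a': 0 ⇒ 5;  out={0}∪out(5)={0,4}
  fail(3) 'bd': from fail(1)=0 chase 'd': 0 ⇒ 0;  out={1}∪out(0)={1}
  fail(6) 'ae': from fail(5)=0 chase 'e': 0 ⇒ 0;  out={3}∪out(0)={3}
  fail(8) 'ca': from fail(7)=0 chase 'a': 0 ⇒ 5;  out=∅∪out(5)={4}
  fail(13) 'aa': from fail(5)=0 chase 'a': 0 ⇒ 5;  out={6}∪out(5)={4,6}
  fail(4) 'baa': from fail(2)=5 chase 'a': 5 ⇒ 13;  out={2}∪out(13)={2,4,6}
  fail(9) 'cad': from fail(8)=5 chase 'd': 5→0 ⇒ 0;  out=∅∪out(0)=∅
  fail(10) 'cada': from fail(9)=0 chase 'a': 0 ⇒ 5;  out=∅∪out(5)={4}
  fail(11) 'cadae': from fail(10)=5 chase 'e': 5 ⇒ 6;  out=∅∪out(6)={3}
  fail(12) 'cadaec': from fail(11)=6 chase 'c': 6→0 ⇒ 7;  out={5}∪out(7)={5}

Text stream:
i=0 'b': node 0→1
i=1 'a': node 1→2  emit P0@[0:1],P4@[1:1]
i=2 'a': node 2→4  emit P2@[0:2],P4@[2:2],P6@[1:2]
i=3 'a': node 4→13 (via fail)  emit P4@[3:3],P6@[2:3]
i=4 'a': node 13→13 (via fail)  emit P4@[4:4],P6@[3:4]
i=5 'c': node 13→7 (via fail)
i=6 'b': node 7→1 (via fail)
i=7 'd': node 1→3  emit P1@[6:7]
i=8 'a': node 3→5 (via fail)  emit P4@[8:8]
i=9 'b': node 5→1 (via fail)
i=10 'a': node 1→2  emit P0@[9:10],P4@[10:10]
i=11 'c': node 2→7 (via fail)
i=12 'a': node 7→8  emit P4@[12:12]
i=13 'd': node 8→9
i=14 'a': node 9→10  emit P4@[14:14]
i=15 'e': node 10→11  emit P3@[14:15]
i=16 'c': node 11→12  emit P5@[11:16]
i=17 'a': node 12→8 (via fail)  emit P4@[17:17]
i=18 'e': node 8→6 (via fail)  emit P3@[17:18]
i=19 'c': node 6→7 (via fail)
i=20 'c': node 7→7 (via fail)
i=21 'c': node 7→7 (via fail)

All matches (sorted): [[1,0],[1,4],[2,2],[2,4],[2,6],[3,4],[3,6],[4,4],[4,6],[7,1],[8,4],[10,0],[10,4],[12,4],[14,4],[15,3],[16,5],[17,4],[18,3]]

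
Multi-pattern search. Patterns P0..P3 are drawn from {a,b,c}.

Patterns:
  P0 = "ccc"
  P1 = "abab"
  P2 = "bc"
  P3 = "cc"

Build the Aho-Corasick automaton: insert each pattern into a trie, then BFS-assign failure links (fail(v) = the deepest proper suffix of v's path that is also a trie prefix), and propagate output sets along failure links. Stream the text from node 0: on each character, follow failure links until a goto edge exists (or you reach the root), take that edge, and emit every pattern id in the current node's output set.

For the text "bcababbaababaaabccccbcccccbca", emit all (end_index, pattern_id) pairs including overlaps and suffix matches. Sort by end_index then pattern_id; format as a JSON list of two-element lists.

Build automaton:
Trie (insert patterns):
  n0 'ε': a→4 b→8 c→1
  n1 'c': c→2
  n2 'cc': c→3  ←P3
  n3 'ccc': ·  ←P0
  n4 'a': b→5
  n5 'ab': a→6
  n6 'aba': b→7
  n7 'abab': ·  ←P1
  n8 'b': c→9
  n9 'bc': ·  ←P2

Failure links (BFS by depth):
  fail(1) 'c': from fail(0)=0 chase 'c': 0 ⇒ 0;  out=∅∪out(0)=∅
  fail(4) 'a': from fail(0)=0 chase 'a': 0 ⇒ 0;  out=∅∪out(0)=∅
  fail(8) 'b': from fail(0)=0 chase 'b': 0 ⇒ 0;  out=∅∪out(0)=∅
  fail(2) 'cc': from fail(1)=0 chase 'c': 0 ⇒ 1;  out={3}∪out(1)={3}
  fail(5) 'ab': from fail(4)=0 chase 'b': 0 ⇒ 8;  out=∅∪out(8)=∅
  fail(9) 'bc': from fail(8)=0 chase 'c': 0 ⇒ 1;  out={2}∪out(1)={2}
  fail(3) 'ccc': from fail(2)=1 chase 'c': 1 ⇒ 2;  out={0}∪out(2)={0,3}
  fail(6) 'aba': from fail(5)=8 chase 'a': 8→0 ⇒ 4;  out=∅∪out(4)=∅
  fail(7) 'abab': from fail(6)=4 chase 'b': 4 ⇒ 5;  out={1}∪out(5)={1}

Run:
i=0 'b': node 0→8
i=1 'c': node 8→9  ** P2@[0:1]
i=2 'a': node 9→4 ·f
i=3 'b': node 4→5
i=4 'a': node 5→6
i=5 'b': node 6→7  ** P1@[2:5]
i=6 'b': node 7→8 ·f
i=7 'a': node 8→4 ·f
i=8 'a': node 4→4 ·f
i=9 'b': node 4→5
i=10 'a': node 5→6
i=11 'b': node 6→7  ** P1@[8:11]
i=12 'a': node 7→6 ·f
i=13 'a': node 6→4 ·f
i=14 'a': node 4→4 ·f
i=15 'b': node 4→5
i=16 'c': node 5→9 ·f  ** P2@[15:16]
i=17 'c': node 9→2 ·f  ** P3@[16:17]
i=18 'c': node 2→3  ** P0@[16:18],P3@[17:18]
i=19 'c': node 3→3 ·f  ** P0@[17:19],P3@[18:19]
i=20 'b': node 3→8 ·f
i=21 'c': node 8→9  ** P2@[20:21]
i=22 'c': node 9→2 ·f  ** P3@[21:22]
i=23 'c': node 2→3  ** P0@[21:23],P3@[22:23]
i=24 'c': node 3→3 ·f  ** P0@[22:24],P3@[23:24]
i=25 'c': node 3→3 ·f  ** P0@[23:25],P3@[24:25]
i=26 'b': node 3→8 ·f
i=27 'c': node 8→9  ** P2@[26:27]
i=28 'a': node 9→4 ·f

Result: [[1,2],[5,1],[11,1],[16,2],[17,3],[18,0],[18,3],[19,0],[19,3],[21,2],[22,3],[23,0],[23,3],[24,0],[24,3],[25,0],[25,3],[27,2]]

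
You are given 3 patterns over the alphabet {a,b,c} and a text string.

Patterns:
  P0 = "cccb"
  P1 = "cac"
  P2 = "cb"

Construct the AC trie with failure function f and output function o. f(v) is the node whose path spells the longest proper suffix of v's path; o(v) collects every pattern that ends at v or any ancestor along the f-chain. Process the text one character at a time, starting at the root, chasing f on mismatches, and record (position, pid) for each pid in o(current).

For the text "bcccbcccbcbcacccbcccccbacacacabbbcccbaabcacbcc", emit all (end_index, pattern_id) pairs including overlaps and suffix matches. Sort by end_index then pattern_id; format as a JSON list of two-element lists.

Build automaton:
Trie (insert patterns):
  0='ε' goto c→1
  1='c' goto a→5 b→7 c→2
  2='cc' goto c→3
  3='ccc' goto b→4
  4='cccb' goto ·  [P0 ends]
  5='ca' goto c→6
  6='cac' goto ·  [P1 ends]
  7='cb' goto ·  [P2 ends]

BFS fail/out derivation:
  n1('c'): parent n0 fail=0; on 'c' 0 → fail=0;  out ∅∪∅=∅
  n2('cc'): parent n1 fail=0; on 'c' 0 → fail=1;  out ∅∪∅=∅
  n5('ca'): parent n1 fail=0; on 'a' 0 → fail=0;  out ∅∪∅=∅
  n7('cb'): parent n1 fail=0; on 'b' 0 → fail=0;  out {2}∪∅={2}
  n3('ccc'): parent n2 fail=1; on 'c' 1 → fail=2;  out ∅∪∅=∅
  n6('cac'): parent n5 fail=0; on 'c' 0 → fail=1;  out {1}∪∅={1}
  n4('cccb'): parent n3 fail=2; on 'b' 2→1 → fail=7;  out {0}∪{2}={0,2}

Text stream:
[0] read 'b'  n0⇒n0
[1] read 'c'  n0⇒n1
[2] read 'c'  n1⇒n2
[3] read 'c'  n2⇒n3
[4] read 'b'  n3⇒n4  → match P0@[1:4],P2@[3:4]
[5] read 'c'  n4⇒n1 ·f
[6] read 'c'  n1⇒n2
[7] read 'c'  n2⇒n3
[8] read 'b'  n3⇒n4  → match P0@[5:8],P2@[7:8]
[9] read 'c'  n4⇒n1 ·f
[10] read 'b'  n1⇒n7  → match P2@[9:10]
[11] read 'c'  n7⇒n1 ·f
[12] read 'a'  n1⇒n5
[13] read 'c'  n5⇒n6  → match P1@[11:13]
[14] read 'c'  n6⇒n2 ·f
[15] read 'c'  n2⇒n3
[16] read 'b'  n3⇒n4  → match P0@[13:16],P2@[15:16]
[17] read 'c'  n4⇒n1 ·f
[18] read 'c'  n1⇒n2
[19] read 'c'  n2⇒n3
[20] read 'c'  n3⇒n3 ·f
[21] read 'c'  n3⇒n3 ·f
[22] read 'b'  n3⇒n4  → match P0@[19:22],P2@[21:22]
[23] read 'a'  n4⇒n0 ·f
[24] read 'c'  n0⇒n1
[25] read 'a'  n1⇒n5
[26] read 'c'  n5⇒n6  → match P1@[24:26]
[27] read 'a'  n6⇒n5 ·f
[28] read 'c'  n5⇒n6  → match P1@[26:28]
[29] read 'a'  n6⇒n5 ·f
[30] read 'b'  n5⇒n0 ·f
[31] read 'b'  n0⇒n0
[32] read 'b'  n0⇒n0
[33] read 'c'  n0⇒n1
[34] read 'c'  n1⇒n2
[35] read 'c'  n2⇒n3
[36] read 'b'  n3⇒n4  → match P0@[33:36],P2@[35:36]
[37] read 'a'  n4⇒n0 ·f
[38] read 'a'  n0⇒n0
[39] read 'b'  n0⇒n0
[40] read 'c'  n0⇒n1
[41] read 'a'  n1⇒n5
[42] read 'c'  n5⇒n6  → match P1@[40:42]
[43] read 'b'  n6⇒n7 ·f  → match P2@[42:43]
[44] read 'c'  n7⇒n1 ·f
[45] read 'c'  n1⇒n2

Result: [[4,0],[4,2],[8,0],[8,2],[10,2],[13,1],[16,0],[16,2],[22,0],[22,2],[26,1],[28,1],[36,0],[36,2],[42,1],[43,2]]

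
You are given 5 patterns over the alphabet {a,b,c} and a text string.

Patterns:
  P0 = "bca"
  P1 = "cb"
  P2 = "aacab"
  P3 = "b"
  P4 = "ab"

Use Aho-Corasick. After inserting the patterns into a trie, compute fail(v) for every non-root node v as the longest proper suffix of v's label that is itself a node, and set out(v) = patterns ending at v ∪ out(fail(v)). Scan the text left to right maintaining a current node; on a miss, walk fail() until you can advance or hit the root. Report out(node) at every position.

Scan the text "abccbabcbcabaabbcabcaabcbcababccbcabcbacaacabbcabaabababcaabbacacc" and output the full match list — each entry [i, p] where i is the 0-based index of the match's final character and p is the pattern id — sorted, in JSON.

Construct AC machine:
Trie nodes:
  0='ε' goto a→6 b→1 c→4
  1='b' goto c→2  [P3 ends]
  2='bc' goto a→3
  3='bca' goto ·  [P0 ends]
  4='c' goto b→5
  5='cb' goto ·  [P1 ends]
  6='a' goto a→7 b→11
  7='aa' goto c→8
  8='aac' goto a→9
  9='aaca' goto b→10
  10='aacab' goto ·  [P2 ends]
  11='ab' goto ·  [P4 ends]

Failure links (BFS by depth):
  fail(1) 'b': from fail(0)=0 chase 'b': 0 ⇒ 0;  out={3}∪out(0)={3}
  fail(4) 'c': from fail(0)=0 chase 'c': 0 ⇒ 0;  out=∅∪out(0)=∅
  fail(6) 'a': from fail(0)=0 chase 'a': 0 ⇒ 0;  out=∅∪out(0)=∅
  fail(2) 'bc': from fail(1)=0 chase 'c': 0 ⇒ 4;  out=∅∪out(4)=∅
  fail(5) 'cb': from fail(4)=0 chase 'b': 0 ⇒ 1;  out={1}∪out(1)={1,3}
  fail(7) 'aa': from fail(6)=0 chase 'a': 0 ⇒ 6;  out=∅∪out(6)=∅
  fail(11) 'ab': from fail(6)=0 chase 'b': 0 ⇒ 1;  out={4}∪out(1)={3,4}
  fail(3) 'bca': from fail(2)=4 chase 'a': 4→0 ⇒ 6;  out={0}∪out(6)={0}
  fail(8) 'aac': from fail(7)=6 chase 'c': 6→0 ⇒ 4;  out=∅∪out(4)=∅
  fail(9) 'aaca': from fail(8)=4 chase 'a': 4→0 ⇒ 6;  out=∅∪out(6)=∅
  fail(10) 'aacab': from fail(9)=6 chase 'b': 6 ⇒ 11;  out={2}∪out(11)={2,3,4}

Scan:
i=0 'a': node 0→6
i=1 'b': node 6→11  emit P3@[1:1],P4@[0:1]
i=2 'c': node 11→2 (fail-walked)
i=3 'c': node 2→4 (fail-walked)
i=4 'b': node 4→5  emit P1@[3:4],P3@[4:4]
i=5 'a': node 5→6 (fail-walked)
i=6 'b': node 6→11  emit P3@[6:6],P4@[5:6]
i=7 'c': node 11→2 (fail-walked)
i=8 'b': node 2→5 (fail-walked)  emit P1@[7:8],P3@[8:8]
i=9 'c': node 5→2 (fail-walked)
i=10 'a': node 2→3  emit P0@[8:10]
i=11 'b': node 3→11 (fail-walked)  emit P3@[11:11],P4@[10:11]
i=12 'a': node 11→6 (fail-walked)
i=13 'a': node 6→7
i=14 'b': node 7→11 (fail-walked)  emit P3@[14:14],P4@[13:14]
i=15 'b': node 11→1 (fail-walked)  emit P3@[15:15]
i=16 'c': node 1→2
i=17 'a': node 2→3  emit P0@[15:17]
i=18 'b': node 3→11 (fail-walked)  emit P3@[18:18],P4@[17:18]
i=19 'c': node 11→2 (fail-walked)
i=20 'a': node 2→3  emit P0@[18:20]
i=21 'a': node 3→7 (fail-walked)
i=22 'b': node 7→11 (fail-walked)  emit P3@[22:22],P4@[21:22]
i=23 'c': node 11→2 (fail-walked)
i=24 'b': node 2→5 (fail-walked)  emit P1@[23:24],P3@[24:24]
i=25 'c': node 5→2 (fail-walked)
i=26 'a': node 2→3  emit P0@[24:26]
i=27 'b': node 3→11 (fail-walked)  emit P3@[27:27],P4@[26:27]
i=28 'a': node 11→6 (fail-walked)
i=29 'b': node 6→11  emit P3@[29:29],P4@[28:29]
i=30 'c': node 11→2 (fail-walked)
i=31 'c': node 2→4 (fail-walked)
i=32 'b': node 4→5  emit P1@[31:32],P3@[32:32]
i=33 'c': node 5→2 (fail-walked)
i=34 'a': node 2→3  emit P0@[32:34]
i=35 'b': node 3→11 (fail-walked)  emit P3@[35:35],P4@[34:35]
i=36 'c': node 11→2 (fail-walked)
i=37 'b': node 2→5 (fail-walked)  emit P1@[36:37],P3@[37:37]
i=38 'a': node 5→6 (fail-walked)
i=39 'c': node 6→4 (fail-walked)
i=40 'a': node 4→6 (fail-walked)
i=41 'a': node 6→7
i=42 'c': node 7→8
i=43 'a': node 8→9
i=44 'b': node 9→10  emit P2@[40:44],P3@[44:44],P4@[43:44]
i=45 'b': node 10→1 (fail-walked)  emit P3@[45:45]
i=46 'c': node 1→2
i=47 'a': node 2→3  emit P0@[45:47]
i=48 'b': node 3→11 (fail-walked)  emit P3@[48:48],P4@[47:48]
i=49 'a': node 11→6 (fail-walked)
i=50 'a': node 6→7
i=51 'b': node 7→11 (fail-walked)  emit P3@[51:51],P4@[50:51]
i=52 'a': node 11→6 (fail-walked)
i=53 'b': node 6→11  emit P3@[53:53],P4@[52:53]
i=54 'a': node 11→6 (fail-walked)
i=55 'b': node 6→11  emit P3@[55:55],P4@[54:55]
i=56 'c': node 11→2 (fail-walked)
i=57 'a': node 2→3  emit P0@[55:57]
i=58 'a': node 3→7 (fail-walked)
i=59 'b': node 7→11 (fail-walked)  emit P3@[59:59],P4@[58:59]
i=60 'b': node 11→1 (fail-walked)  emit P3@[60:60]
i=61 'a': node 1→6 (fail-walked)
i=62 'c': node 6→4 (fail-walked)
i=63 'a': node 4→6 (fail-walked)
i=64 'c': node 6→4 (fail-walked)
i=65 'c': node 4→4 (fail-walked)

Matches: [[1,3],[1,4],[4,1],[4,3],[6,3],[6,4],[8,1],[8,3],[10,0],[11,3],[11,4],[14,3],[14,4],[15,3],[17,0],[18,3],[18,4],[20,0],[22,3],[22,4],[24,1],[24,3],[26,0],[27,3],[27,4],[29,3],[29,4],[32,1],[32,3],[34,0],[35,3],[35,4],[37,1],[37,3],[44,2],[44,3],[44,4],[45,3],[47,0],[48,3],[48,4],[51,3],[51,4],[53,3],[53,4],[55,3],[55,4],[57,0],[59,3],[59,4],[60,3]]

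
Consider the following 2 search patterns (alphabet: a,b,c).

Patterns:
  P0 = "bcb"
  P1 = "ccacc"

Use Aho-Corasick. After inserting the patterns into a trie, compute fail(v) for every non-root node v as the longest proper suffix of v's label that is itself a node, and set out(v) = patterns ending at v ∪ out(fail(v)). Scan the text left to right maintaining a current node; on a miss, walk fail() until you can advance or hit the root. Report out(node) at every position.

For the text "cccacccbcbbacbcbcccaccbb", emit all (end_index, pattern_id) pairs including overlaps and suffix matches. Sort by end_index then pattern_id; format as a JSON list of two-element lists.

Construct AC machine:
Trie (insert patterns):
  0='ε' goto b→1 c→4
  1='b' goto c→2
  2='bc' goto b→3
  3='bcb' goto ·  ←P0
  4='c' goto c→5
  5='cc' goto a→6
  6='cca' goto c→7
  7='ccac' goto c→8
  8='ccacc' goto ·  ←P1

Failure links (BFS by depth):
  fail(1) 'b': from fail(0)=0 chase 'b': 0 ⇒ 0;  out=∅∪out(0)=∅
  fail(4) 'c': from fail(0)=0 chase 'c': 0 ⇒ 0;  out=∅∪out(0)=∅
  fail(2) 'bc': from fail(1)=0 chase 'c': 0 ⇒ 4;  out=∅∪out(4)=∅
  fail(5) 'cc': from fail(4)=0 chase 'c': 0 ⇒ 4;  out=∅∪out(4)=∅
  fail(3) 'bcb': from fail(2)=4 chase 'b': 4→0 ⇒ 1;  out={0}∪out(1)={0}
  fail(6) 'cca': from fail(5)=4 chase 'a': 4→0 ⇒ 0;  out=∅∪out(0)=∅
  fail(7) 'ccac': from fail(6)=0 chase 'c': 0 ⇒ 4;  out=∅∪out(4)=∅
  fail(8) 'ccacc': from fail(7)=4 chase 'c': 4 ⇒ 5;  out={1}∪out(5)={1}

Scan:
[0] read 'c'  n0⇒n4
[1] read 'c'  n4⇒n5
[2] read 'c'  n5⇒n5 ·f
[3] read 'a'  n5⇒n6
[4] read 'c'  n6⇒n7
[5] read 'c'  n7⇒n8  → match P1@[1:5]
[6] read 'c'  n8⇒n5 ·f
[7] read 'b'  n5⇒n1 ·f
[8] read 'c'  n1⇒n2
[9] read 'b'  n2⇒n3  → match P0@[7:9]
[10] read 'b'  n3⇒n1 ·f
[11] read 'a'  n1⇒n0 ·f
[12] read 'c'  n0⇒n4
[13] read 'b'  n4⇒n1 ·f
[14] read 'c'  n1⇒n2
[15] read 'b'  n2⇒n3  → match P0@[13:15]
[16] read 'c'  n3⇒n2 ·f
[17] read 'c'  n2⇒n5 ·f
[18] read 'c'  n5⇒n5 ·f
[19] read 'a'  n5⇒n6
[20] read 'c'  n6⇒n7
[21] read 'c'  n7⇒n8  → match P1@[17:21]
[22] read 'b'  n8⇒n1 ·f
[23] read 'b'  n1⇒n1 ·f

All matches (sorted): [[5,1],[9,0],[15,0],[21,1]]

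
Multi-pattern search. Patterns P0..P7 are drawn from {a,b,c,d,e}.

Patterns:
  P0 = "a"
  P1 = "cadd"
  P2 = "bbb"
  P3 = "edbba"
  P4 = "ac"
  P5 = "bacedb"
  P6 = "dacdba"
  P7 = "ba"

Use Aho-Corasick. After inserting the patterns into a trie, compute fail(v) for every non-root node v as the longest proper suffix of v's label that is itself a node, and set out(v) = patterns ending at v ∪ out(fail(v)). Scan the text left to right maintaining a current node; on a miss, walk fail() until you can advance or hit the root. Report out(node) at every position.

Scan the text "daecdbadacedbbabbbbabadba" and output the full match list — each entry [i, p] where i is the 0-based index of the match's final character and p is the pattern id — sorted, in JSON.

Build automaton:
Trie nodes:
  n0 'ε': a→1 b→6 c→2 d→20 e→9
  n1 'a': c→14  ←P0
  n2 'c': a→3
  n3 'ca': d→4
  n4 'cad': d→5
  n5 'cadd': ·  ←P1
  n6 'b': a→15 b→7
  n7 'bb': b→8
  n8 'bbb': ·  ←P2
  n9 'e': d→10
  n10 'ed': b→11
  n11 'edb': b→12
  n12 'edbb': a→13
  n13 'edbba': ·  ←P3
  n14 'ac': ·  ←P4
  n15 'ba': c→16  ←P7
  n16 'bac': e→17
  n17 'bace': d→18
  n18 'baced': b→19
  n19 'bacedb': ·  ←P5
  n20 'd': a→21
  n21 'da': c→22
  n22 'dac': d→23
  n23 'dacd': b→24
  n24 'dacdb': a→25
  n25 'dacdba': ·  ←P6

Failure links (BFS by depth):
  fail(1) 'a': from fail(0)=0 chase 'a': 0 ⇒ 0;  out={0}∪out(0)={0}
  fail(2) 'c': from fail(0)=0 chase 'c': 0 ⇒ 0;  out=∅∪out(0)=∅
  fail(6) 'b': from fail(0)=0 chase 'b': 0 ⇒ 0;  out=∅∪out(0)=∅
  fail(9) 'e': from fail(0)=0 chase 'e': 0 ⇒ 0;  out=∅∪out(0)=∅
  fail(20) 'd': from fail(0)=0 chase 'd': 0 ⇒ 0;  out=∅∪out(0)=∅
  fail(3) 'ca': from fail(2)=0 chase 'a': 0 ⇒ 1;  out=∅∪out(1)={0}
  fail(7) 'bb': from fail(6)=0 chase 'b': 0 ⇒ 6;  out=∅∪out(6)=∅
  fail(10) 'ed': from fail(9)=0 chase 'd': 0 ⇒ 20;  out=∅∪out(20)=∅
  fail(14) 'ac': from fail(1)=0 chase 'c': 0 ⇒ 2;  out={4}∪out(2)={4}
  fail(15) 'ba': from fail(6)=0 chase 'a': 0 ⇒ 1;  out={7}∪out(1)={0,7}
  fail(21) 'da': from fail(20)=0 chase 'a': 0 ⇒ 1;  out=∅∪out(1)={0}
  fail(4) 'cad': from fail(3)=1 chase 'd': 1→0 ⇒ 20;  out=∅∪out(20)=∅
  fail(8) 'bbb': from fail(7)=6 chase 'b': 6 ⇒ 7;  out={2}∪out(7)={2}
  fail(11) 'edb': from fail(10)=20 chase 'b': 20→0 ⇒ 6;  out=∅∪out(6)=∅
  fail(16) 'bac': from fail(15)=1 chase 'c': 1 ⇒ 14;  out=∅∪out(14)={4}
  fail(22) 'dac': from fail(21)=1 chase 'c': 1 ⇒ 14;  out=∅∪out(14)={4}
  fail(5) 'cadd': from fail(4)=20 chase 'd': 20→0 ⇒ 20;  out={1}∪out(20)={1}
  fail(12) 'edbb': from fail(11)=6 chase 'b': 6 ⇒ 7;  out=∅∪out(7)=∅
  fail(17) 'bace': from fail(16)=14 chase 'e': 14→2→0 ⇒ 9;  out=∅∪out(9)=∅
  fail(23) 'dacd': from fail(22)=14 chase 'd': 14→2→0 ⇒ 20;  out=∅∪out(20)=∅
  fail(13) 'edbba': from fail(12)=7 chase 'a': 7→6 ⇒ 15;  out={3}∪out(15)={0,3,7}
  fail(18) 'baced': from fail(17)=9 chase 'd': 9 ⇒ 10;  out=∅∪out(10)=∅
  fail(24) 'dacdb': from fail(23)=20 chase 'b': 20→0 ⇒ 6;  out=∅∪out(6)=∅
  fail(19) 'bacedb': from fail(18)=10 chase 'b': 10 ⇒ 11;  out={5}∪out(11)={5}
  fail(25) 'dacdba': from fail(24)=6 chase 'a': 6 ⇒ 15;  out={6}∪out(15)={0,6,7}

Scan:
pos 0 'd': at 20
pos 1 'a': at 21  emit P0@[1:1]
pos 2 'e': at 9 (via fail)
pos 3 'c': at 2 (via fail)
pos 4 'd': at 20 (via fail)
pos 5 'b': at 6 (via fail)
pos 6 'a': at 15  emit P0@[6:6],P7@[5:6]
pos 7 'd': at 20 (via fail)
pos 8 'a': at 21  emit P0@[8:8]
pos 9 'c': at 22  emit P4@[8:9]
pos 10 'e': at 9 (via fail)
pos 11 'd': at 10
pos 12 'b': at 11
pos 13 'b': at 12
pos 14 'a': at 13  emit P0@[14:14],P3@[10:14],P7@[13:14]
pos 15 'b': at 6 (via fail)
pos 16 'b': at 7
pos 17 'b': at 8  emit P2@[15:17]
pos 18 'b': at 8 (via fail)  emit P2@[16:18]
pos 19 'a': at 15 (via fail)  emit P0@[19:19],P7@[18:19]
pos 20 'b': at 6 (via fail)
pos 21 'a': at 15  emit P0@[21:21],P7@[20:21]
pos 22 'd': at 20 (via fail)
pos 23 'b': at 6 (via fail)
pos 24 'a': at 15  emit P0@[24:24],P7@[23:24]

All matches (sorted): [[1,0],[6,0],[6,7],[8,0],[9,4],[14,0],[14,3],[14,7],[17,2],[18,2],[19,0],[19,7],[21,0],[21,7],[24,0],[24,7]]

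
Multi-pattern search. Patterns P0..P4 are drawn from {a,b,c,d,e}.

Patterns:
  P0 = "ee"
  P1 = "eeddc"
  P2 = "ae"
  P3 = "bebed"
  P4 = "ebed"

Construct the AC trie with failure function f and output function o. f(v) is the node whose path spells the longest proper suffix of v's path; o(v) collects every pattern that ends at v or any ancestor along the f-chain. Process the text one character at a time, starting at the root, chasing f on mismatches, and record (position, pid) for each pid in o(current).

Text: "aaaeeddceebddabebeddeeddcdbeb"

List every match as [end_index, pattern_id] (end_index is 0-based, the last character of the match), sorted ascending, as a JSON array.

Construct AC machine:
Trie (insert patterns):
  n0 'ε': a→6 b→8 e→1
  n1 'e': b→13 e→2
  n2 'ee': d→3  [P0 ends]
  n3 'eed': d→4
  n4 'eedd': c→5
  n5 'eeddc': ·  [P1 ends]
  n6 'a': e→7
  n7 'ae': ·  [P2 ends]
  n8 'b': e→9
  n9 'be': b→10
  n10 'beb': e→11
  n11 'bebe': d→12
  n12 'bebed': ·  [P3 ends]
  n13 'eb': e→14
  n14 'ebe': d→15
  n15 'ebed': ·  [P4 ends]

BFS fail/out derivation:
  n1('e'): parent n0 fail=0; on 'e' 0 → fail=0;  out ∅∪∅=∅
  n6('a'): parent n0 fail=0; on 'a' 0 → fail=0;  out ∅∪∅=∅
  n8('b'): parent n0 fail=0; on 'b' 0 → fail=0;  out ∅∪∅=∅
  n2('ee'): parent n1 fail=0; on 'e' 0 → fail=1;  out {0}∪∅={0}
  n7('ae'): parent n6 fail=0; on 'e' 0 → fail=1;  out {2}∪∅={2}
  n9('be'): parent n8 fail=0; on 'e' 0 → fail=1;  out ∅∪∅=∅
  n13('eb'): parent n1 fail=0; on 'b' 0 → fail=8;  out ∅∪∅=∅
  n3('eed'): parent n2 fail=1; on 'd' 1→0 → fail=0;  out ∅∪∅=∅
  n10('beb'): parent n9 fail=1; on 'b' 1 → fail=13;  out ∅∪∅=∅
  n14('ebe'): parent n13 fail=8; on 'e' 8 → fail=9;  out ∅∪∅=∅
  n4('eedd'): parent n3 fail=0; on 'd' 0 → fail=0;  out ∅∪∅=∅
  n11('bebe'): parent n10 fail=13; on 'e' 13 → fail=14;  out ∅∪∅=∅
  n15('ebed'): parent n14 fail=9; on 'd' 9→1→0 → fail=0;  out {4}∪∅={4}
  n5('eeddc'): parent n4 fail=0; on 'c' 0 → fail=0;  out {1}∪∅={1}
  n12('bebed'): parent n11 fail=14; on 'd' 14 → fail=15;  out {3}∪{4}={3,4}

Scan:
pos 0 'a': at 6
pos 1 'a': at 6 (via fail)
pos 2 'a': at 6 (via fail)
pos 3 'e': at 7  emit P2@[2:3]
pos 4 'e': at 2 (via fail)  emit P0@[3:4]
pos 5 'd': at 3
pos 6 'd': at 4
pos 7 'c': at 5  emit P1@[3:7]
pos 8 'e': at 1 (via fail)
pos 9 'e': at 2  emit P0@[8:9]
pos 10 'b': at 13 (via fail)
pos 11 'd': at 0 (via fail)
pos 12 'd': at 0
pos 13 'a': at 6
pos 14 'b': at 8 (via fail)
pos 15 'e': at 9
pos 16 'b': at 10
pos 17 'e': at 11
pos 18 'd': at 12  emit P3@[14:18],P4@[15:18]
pos 19 'd': at 0 (via fail)
pos 20 'e': at 1
pos 21 'e': at 2  emit P0@[20:21]
pos 22 'd': at 3
pos 23 'd': at 4
pos 24 'c': at 5  emit P1@[20:24]
pos 25 'd': at 0 (via fail)
pos 26 'b': at 8
pos 27 'e': at 9
pos 28 'b': at 10

Result: [[3,2],[4,0],[7,1],[9,0],[18,3],[18,4],[21,0],[24,1]]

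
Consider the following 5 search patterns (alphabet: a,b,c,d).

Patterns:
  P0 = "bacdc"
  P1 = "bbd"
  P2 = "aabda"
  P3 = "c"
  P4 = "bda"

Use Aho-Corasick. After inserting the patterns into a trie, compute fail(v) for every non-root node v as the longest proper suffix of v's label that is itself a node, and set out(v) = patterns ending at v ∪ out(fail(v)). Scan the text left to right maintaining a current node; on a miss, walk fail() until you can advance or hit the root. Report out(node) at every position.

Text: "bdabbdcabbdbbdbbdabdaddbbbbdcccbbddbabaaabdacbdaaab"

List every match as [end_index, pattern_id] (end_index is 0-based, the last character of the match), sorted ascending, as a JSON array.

Construct AC machine:
Trie (insert patterns):
  n0 'ε': a→8 b→1 c→13
  n1 'b': a→2 b→6 d→14
  n2 'ba': c→3
  n3 'bac': d→4
  n4 'bacd': c→5
  n5 'bacdc': ·  [P0 ends]
  n6 'bb': d→7
  n7 'bbd': ·  [P1 ends]
  n8 'a': a→9
  n9 'aa': b→10
  n10 'aab': d→11
  n11 'aabd': a→12
  n12 'aabda': ·  [P2 ends]
  n13 'c': ·  [P3 ends]
  n14 'bd': a→15
  n15 'bda': ·  [P4 ends]

Failure links (BFS by depth):
  n1('b'): parent n0 fail=0; on 'b' 0 → fail=0;  out ∅∪∅=∅
  n8('a'): parent n0 fail=0; on 'a' 0 → fail=0;  out ∅∪∅=∅
  n13('c'): parent n0 fail=0; on 'c' 0 → fail=0;  out {3}∪∅={3}
  n2('ba'): parent n1 fail=0; on 'a' 0 → fail=8;  out ∅∪∅=∅
  n6('bb'): parent n1 fail=0; on 'b' 0 → fail=1;  out ∅∪∅=∅
  n9('aa'): parent n8 fail=0; on 'a' 0 → fail=8;  out ∅∪∅=∅
  n14('bd'): parent n1 fail=0; on 'd' 0 → fail=0;  out ∅∪∅=∅
  n3('bac'): parent n2 fail=8; on 'c' 8→0 → fail=13;  out ∅∪{3}={3}
  n7('bbd'): parent n6 fail=1; on 'd' 1 → fail=14;  out {1}∪∅={1}
  n10('aab'): parent n9 fail=8; on 'b' 8→0 → fail=1;  out ∅∪∅=∅
  n15('bda'): parent n14 fail=0; on 'a' 0 → fail=8;  out {4}∪∅={4}
  n4('bacd'): parent n3 fail=13; on 'd' 13→0 → fail=0;  out ∅∪∅=∅
  n11('aabd'): parent n10 fail=1; on 'd' 1 → fail=14;  out ∅∪∅=∅
  n5('bacdc'): parent n4 fail=0; on 'c' 0 → fail=13;  out {0}∪{3}={0,3}
  n12('aabda'): parent n11 fail=14; on 'a' 14 → fail=15;  out {2}∪{4}={2,4}

Scan:
i=0 'b': node 0→1
i=1 'd': node 1→14
i=2 'a': node 14→15  ** P4@[0:2]
i=3 'b': node 15→1 ·f
i=4 'b': node 1→6
i=5 'd': node 6→7  ** P1@[3:5]
i=6 'c': node 7→13 ·f  ** P3@[6:6]
i=7 'a': node 13→8 ·f
i=8 'b': node 8→1 ·f
i=9 'b': node 1→6
i=10 'd': node 6→7  ** P1@[8:10]
i=11 'b': node 7→1 ·f
i=12 'b': node 1→6
i=13 'd': node 6→7  ** P1@[11:13]
i=14 'b': node 7→1 ·f
i=15 'b': node 1→6
i=16 'd': node 6→7  ** P1@[14:16]
i=17 'a': node 7→15 ·f  ** P4@[15:17]
i=18 'b': node 15→1 ·f
i=19 'd': node 1→14
i=20 'a': node 14→15  ** P4@[18:20]
i=21 'd': node 15→0 ·f
i=22 'd': node 0→0
i=23 'b': node 0→1
i=24 'b': node 1→6
i=25 'b': node 6→6 ·f
i=26 'b': node 6→6 ·f
i=27 'd': node 6→7  ** P1@[25:27]
i=28 'c': node 7→13 ·f  ** P3@[28:28]
i=29 'c': node 13→13 ·f  ** P3@[29:29]
i=30 'c': node 13→13 ·f  ** P3@[30:30]
i=31 'b': node 13→1 ·f
i=32 'b': node 1→6
i=33 'd': node 6→7  ** P1@[31:33]
i=34 'd': node 7→0 ·f
i=35 'b': node 0→1
i=36 'a': node 1→2
i=37 'b': node 2→1 ·f
i=38 'a': node 1→2
i=39 'a': node 2→9 ·f
i=40 'a': node 9→9 ·f
i=41 'b': node 9→10
i=42 'd': node 10→11
i=43 'a': node 11→12  ** P2@[39:43],P4@[41:43]
i=44 'c': node 12→13 ·f  ** P3@[44:44]
i=45 'b': node 13→1 ·f
i=46 'd': node 1→14
i=47 'a': node 14→15  ** P4@[45:47]
i=48 'a': node 15→9 ·f
i=49 'a': node 9→9 ·f
i=50 'b': node 9→10

All matches (sorted): [[2,4],[5,1],[6,3],[10,1],[13,1],[16,1],[17,4],[20,4],[27,1],[28,3],[29,3],[30,3],[33,1],[43,2],[43,4],[44,3],[47,4]]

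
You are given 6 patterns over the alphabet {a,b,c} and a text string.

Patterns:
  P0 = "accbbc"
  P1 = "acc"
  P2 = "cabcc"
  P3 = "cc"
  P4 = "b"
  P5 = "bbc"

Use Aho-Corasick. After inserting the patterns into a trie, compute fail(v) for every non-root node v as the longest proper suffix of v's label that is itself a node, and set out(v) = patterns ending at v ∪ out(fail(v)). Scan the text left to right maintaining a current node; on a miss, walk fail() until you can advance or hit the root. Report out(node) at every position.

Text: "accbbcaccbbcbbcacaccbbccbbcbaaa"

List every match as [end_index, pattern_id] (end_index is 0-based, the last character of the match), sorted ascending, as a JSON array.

Build automaton:
Trie nodes:
  0='ε' goto a→1 b→13 c→7
  1='a' goto c→2
  2='ac' goto c→3
  3='acc' goto b→4  [P1 ends]
  4='accb' goto b→5
  5='accbb' goto c→6
  6='accbbc' goto ·  [P0 ends]
  7='c' goto a→8 c→12
  8='ca' goto b→9
  9='cab' goto c→10
  10='cabc' goto c→11
  11='cabcc' goto ·  [P2 ends]
  12='cc' goto ·  [P3 ends]
  13='b' goto b→14  [P4 ends]
  14='bb' goto c→15
  15='bbc' goto ·  [P5 ends]

Failure links (BFS by depth):
  n1('a'): parent n0 fail=0; on 'a' 0 → fail=0;  out ∅∪∅=∅
  n7('c'): parent n0 fail=0; on 'c' 0 → fail=0;  out ∅∪∅=∅
  n13('b'): parent n0 fail=0; on 'b' 0 → fail=0;  out {4}∪∅={4}
  n2('ac'): parent n1 fail=0; on 'c' 0 → fail=7;  out ∅∪∅=∅
  n8('ca'): parent n7 fail=0; on 'a' 0 → fail=1;  out ∅∪∅=∅
  n12('cc'): parent n7 fail=0; on 'c' 0 → fail=7;  out {3}∪∅={3}
  n14('bb'): parent n13 fail=0; on 'b' 0 → fail=13;  out ∅∪{4}={4}
  n3('acc'): parent n2 fail=7; on 'c' 7 → fail=12;  out {1}∪{3}={1,3}
  n9('cab'): parent n8 fail=1; on 'b' 1→0 → fail=13;  out ∅∪{4}={4}
  n15('bbc'): parent n14 fail=13; on 'c' 13→0 → fail=7;  out {5}∪∅={5}
  n4('accb'): parent n3 fail=12; on 'b' 12→7→0 → fail=13;  out ∅∪{4}={4}
  n10('cabc'): parent n9 fail=13; on 'c' 13→0 → fail=7;  out ∅∪∅=∅
  n5('accbb'): parent n4 fail=13; on 'b' 13 → fail=14;  out ∅∪{4}={4}
  n11('cabcc'): parent n10 fail=7; on 'c' 7 → fail=12;  out {2}∪{3}={2,3}
  n6('accbbc'): parent n5 fail=14; on 'c' 14 → fail=15;  out {0}∪{5}={0,5}

Text stream:
i=0 'a': node 0→1
i=1 'c': node 1→2
i=2 'c': node 2→3  ** P1@[0:2],P3@[1:2]
i=3 'b': node 3→4  ** P4@[3:3]
i=4 'b': node 4→5  ** P4@[4:4]
i=5 'c': node 5→6  ** P0@[0:5],P5@[3:5]
i=6 'a': node 6→8 ·f
i=7 'c': node 8→2 ·f
i=8 'c': node 2→3  ** P1@[6:8],P3@[7:8]
i=9 'b': node 3→4  ** P4@[9:9]
i=10 'b': node 4→5  ** P4@[10:10]
i=11 'c': node 5→6  ** P0@[6:11],P5@[9:11]
i=12 'b': node 6→13 ·f  ** P4@[12:12]
i=13 'b': node 13→14  ** P4@[13:13]
i=14 'c': node 14→15  ** P5@[12:14]
i=15 'a': node 15→8 ·f
i=16 'c': node 8→2 ·f
i=17 'a': node 2→8 ·f
i=18 'c': node 8→2 ·f
i=19 'c': node 2→3  ** P1@[17:19],P3@[18:19]
i=20 'b': node 3→4  ** P4@[20:20]
i=21 'b': node 4→5  ** P4@[21:21]
i=22 'c': node 5→6  ** P0@[17:22],P5@[20:22]
i=23 'c': node 6→12 ·f  ** P3@[22:23]
i=24 'b': node 12→13 ·f  ** P4@[24:24]
i=25 'b': node 13→14  ** P4@[25:25]
i=26 'c': node 14→15  ** P5@[24:26]
i=27 'b': node 15→13 ·f  ** P4@[27:27]
i=28 'a': node 13→1 ·f
i=29 'a': node 1→1 ·f
i=30 'a': node 1→1 ·f

Matches: [[2,1],[2,3],[3,4],[4,4],[5,0],[5,5],[8,1],[8,3],[9,4],[10,4],[11,0],[11,5],[12,4],[13,4],[14,5],[19,1],[19,3],[20,4],[21,4],[22,0],[22,5],[23,3],[24,4],[25,4],[26,5],[27,4]]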